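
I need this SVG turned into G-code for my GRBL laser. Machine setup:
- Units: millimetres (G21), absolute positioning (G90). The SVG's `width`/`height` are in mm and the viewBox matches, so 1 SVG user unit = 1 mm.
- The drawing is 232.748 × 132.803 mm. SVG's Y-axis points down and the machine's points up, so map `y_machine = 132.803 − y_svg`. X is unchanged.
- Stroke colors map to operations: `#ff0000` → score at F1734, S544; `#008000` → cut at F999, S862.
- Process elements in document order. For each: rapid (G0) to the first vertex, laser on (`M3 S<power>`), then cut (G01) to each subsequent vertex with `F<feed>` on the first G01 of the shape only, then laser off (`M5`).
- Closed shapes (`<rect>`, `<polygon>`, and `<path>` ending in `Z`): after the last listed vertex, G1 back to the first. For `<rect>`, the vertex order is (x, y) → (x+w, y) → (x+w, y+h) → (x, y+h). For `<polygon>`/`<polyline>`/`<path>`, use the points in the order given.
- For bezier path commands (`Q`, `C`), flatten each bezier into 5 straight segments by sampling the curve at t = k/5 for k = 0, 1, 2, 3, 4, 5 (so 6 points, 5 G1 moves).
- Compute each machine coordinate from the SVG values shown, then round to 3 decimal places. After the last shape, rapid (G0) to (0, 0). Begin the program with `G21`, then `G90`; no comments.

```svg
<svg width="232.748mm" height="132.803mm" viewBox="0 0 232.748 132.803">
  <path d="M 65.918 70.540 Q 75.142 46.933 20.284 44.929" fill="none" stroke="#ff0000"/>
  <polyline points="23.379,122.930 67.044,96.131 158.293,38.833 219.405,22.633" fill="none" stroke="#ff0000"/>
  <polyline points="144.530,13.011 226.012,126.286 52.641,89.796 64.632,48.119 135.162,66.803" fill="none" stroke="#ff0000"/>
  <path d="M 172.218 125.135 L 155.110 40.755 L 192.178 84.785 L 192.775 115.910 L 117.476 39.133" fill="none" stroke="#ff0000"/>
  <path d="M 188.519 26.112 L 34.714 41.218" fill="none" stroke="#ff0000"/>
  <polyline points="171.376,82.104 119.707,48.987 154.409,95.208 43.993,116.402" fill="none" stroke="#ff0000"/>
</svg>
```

G21
G90
G0 X65.918 Y62.263
M3 S544
G01 X67.044 Y70.842 F1734
G01 X63.044 Y77.692
G01 X53.917 Y82.814
G01 X39.664 Y86.208
G01 X20.284 Y87.874
M5
G0 X23.379 Y9.873
M3 S544
G01 X67.044 Y36.672 F1734
G01 X158.293 Y93.970
G01 X219.405 Y110.170
M5
G0 X144.530 Y119.792
M3 S544
G01 X226.012 Y6.517 F1734
G01 X52.641 Y43.007
G01 X64.632 Y84.684
G01 X135.162 Y66.000
M5
G0 X172.218 Y7.668
M3 S544
G01 X155.110 Y92.048 F1734
G01 X192.178 Y48.018
G01 X192.775 Y16.893
G01 X117.476 Y93.670
M5
G0 X188.519 Y106.691
M3 S544
G01 X34.714 Y91.585 F1734
M5
G0 X171.376 Y50.699
M3 S544
G01 X119.707 Y83.816 F1734
G01 X154.409 Y37.595
G01 X43.993 Y16.401
M5
G0 X0.000 Y0.000

viewBox `0 0 232.748 132.803` with mm width/height → 1 unit = 1 mm. Flip: y_m = 132.803 − y_svg.

**Shape 1** — `<path>` quadratic bezier, stroke `#ff0000` → score (S544, F1734). Control points (SVG): P0=(65.918,70.540), P1=(75.142,46.933), P2=(20.284,44.929); sampled at t=k/5. Machine vertices: (65.918,62.263) → (67.044,70.842) → (63.044,77.692) → (53.917,82.814) → (39.664,86.208) → (20.284,87.874). Open path.

**Shape 2** — `<polyline>` open polyline, stroke `#ff0000` → score (S544, F1734). Machine vertices: (23.379,9.873) → (67.044,36.672) → (158.293,93.970) → (219.405,110.170). Open path.

**Shape 3** — `<polyline>` open polyline, stroke `#ff0000` → score (S544, F1734). Machine vertices: (144.530,119.792) → (226.012,6.517) → (52.641,43.007) → (64.632,84.684) → (135.162,66.000). Open path.

**Shape 4** — `<path>` open polyline, stroke `#ff0000` → score (S544, F1734). Machine vertices: (172.218,7.668) → (155.110,92.048) → (192.178,48.018) → (192.775,16.893) → (117.476,93.670). Open path.

**Shape 5** — `<path>` line segment, stroke `#ff0000` → score (S544, F1734). Machine vertices: (188.519,106.691) → (34.714,91.585). Open path.

**Shape 6** — `<polyline>` open polyline, stroke `#ff0000` → score (S544, F1734). Machine vertices: (171.376,50.699) → (119.707,83.816) → (154.409,37.595) → (43.993,16.401). Open path.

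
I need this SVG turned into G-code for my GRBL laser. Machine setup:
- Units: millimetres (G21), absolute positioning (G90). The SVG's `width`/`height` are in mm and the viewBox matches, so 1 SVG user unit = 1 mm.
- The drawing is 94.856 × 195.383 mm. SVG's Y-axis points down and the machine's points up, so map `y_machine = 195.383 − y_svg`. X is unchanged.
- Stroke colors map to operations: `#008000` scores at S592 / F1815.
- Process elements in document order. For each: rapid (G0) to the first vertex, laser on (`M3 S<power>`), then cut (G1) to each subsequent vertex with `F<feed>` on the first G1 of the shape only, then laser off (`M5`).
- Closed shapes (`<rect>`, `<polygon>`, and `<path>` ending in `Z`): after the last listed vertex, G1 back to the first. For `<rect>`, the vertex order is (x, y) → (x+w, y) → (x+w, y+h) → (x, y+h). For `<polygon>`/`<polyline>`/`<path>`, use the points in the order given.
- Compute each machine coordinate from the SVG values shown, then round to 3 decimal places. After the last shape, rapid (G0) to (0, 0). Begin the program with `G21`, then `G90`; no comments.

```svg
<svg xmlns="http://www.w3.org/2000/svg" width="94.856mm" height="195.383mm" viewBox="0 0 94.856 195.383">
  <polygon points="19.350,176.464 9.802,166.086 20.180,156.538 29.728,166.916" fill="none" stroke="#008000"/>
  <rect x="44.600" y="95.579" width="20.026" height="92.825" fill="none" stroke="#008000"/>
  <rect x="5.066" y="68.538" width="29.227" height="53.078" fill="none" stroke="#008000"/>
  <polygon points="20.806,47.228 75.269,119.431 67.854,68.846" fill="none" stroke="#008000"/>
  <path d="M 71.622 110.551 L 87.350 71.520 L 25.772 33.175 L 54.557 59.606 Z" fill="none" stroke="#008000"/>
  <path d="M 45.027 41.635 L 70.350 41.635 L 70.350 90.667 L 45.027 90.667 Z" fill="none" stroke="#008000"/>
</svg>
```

Since the viewBox matches the mm dimensions, user units are millimetres directly. The only transform is the Y-flip y_m = 195.383 − y_svg.

Shape 1 is a regular polygon drawn with `<polygon>`. Its stroke #008000 means score at S592, F1815. After flipping Y the toolpath is (19.350,18.919) → (9.802,29.297) → (20.180,38.845) → (29.728,28.467) → (19.350,18.919), returning to the start.

Shape 2 is a rectangle drawn with `<rect>`. Its stroke #008000 means score at S592, F1815. After flipping Y the toolpath is (44.600,99.804) → (64.626,99.804) → (64.626,6.979) → (44.600,6.979) → (44.600,99.804), returning to the start.

Shape 3 is a rectangle drawn with `<rect>`. Its stroke #008000 means score at S592, F1815. After flipping Y the toolpath is (5.066,126.845) → (34.293,126.845) → (34.293,73.767) → (5.066,73.767) → (5.066,126.845), returning to the start.

Shape 4 is a closed polygon drawn with `<polygon>`. Its stroke #008000 means score at S592, F1815. After flipping Y the toolpath is (20.806,148.155) → (75.269,75.952) → (67.854,126.537) → (20.806,148.155), returning to the start.

Shape 5 is a closed polygon drawn with `<path>`. Its stroke #008000 means score at S592, F1815. After flipping Y the toolpath is (71.622,84.832) → (87.350,123.863) → (25.772,162.208) → (54.557,135.777) → (71.622,84.832), returning to the start.

Shape 6 is a rectangle drawn with `<path>`. Its stroke #008000 means score at S592, F1815. After flipping Y the toolpath is (45.027,153.748) → (70.350,153.748) → (70.350,104.716) → (45.027,104.716) → (45.027,153.748), returning to the start.

G21
G90
G0 X19.350 Y18.919
M3 S592
G1 X9.802 Y29.297 F1815
G1 X20.180 Y38.845
G1 X29.728 Y28.467
G1 X19.350 Y18.919
M5
G0 X44.600 Y99.804
M3 S592
G1 X64.626 Y99.804 F1815
G1 X64.626 Y6.979
G1 X44.600 Y6.979
G1 X44.600 Y99.804
M5
G0 X5.066 Y126.845
M3 S592
G1 X34.293 Y126.845 F1815
G1 X34.293 Y73.767
G1 X5.066 Y73.767
G1 X5.066 Y126.845
M5
G0 X20.806 Y148.155
M3 S592
G1 X75.269 Y75.952 F1815
G1 X67.854 Y126.537
G1 X20.806 Y148.155
M5
G0 X71.622 Y84.832
M3 S592
G1 X87.350 Y123.863 F1815
G1 X25.772 Y162.208
G1 X54.557 Y135.777
G1 X71.622 Y84.832
M5
G0 X45.027 Y153.748
M3 S592
G1 X70.350 Y153.748 F1815
G1 X70.350 Y104.716
G1 X45.027 Y104.716
G1 X45.027 Y153.748
M5
G0 X0.000 Y0.000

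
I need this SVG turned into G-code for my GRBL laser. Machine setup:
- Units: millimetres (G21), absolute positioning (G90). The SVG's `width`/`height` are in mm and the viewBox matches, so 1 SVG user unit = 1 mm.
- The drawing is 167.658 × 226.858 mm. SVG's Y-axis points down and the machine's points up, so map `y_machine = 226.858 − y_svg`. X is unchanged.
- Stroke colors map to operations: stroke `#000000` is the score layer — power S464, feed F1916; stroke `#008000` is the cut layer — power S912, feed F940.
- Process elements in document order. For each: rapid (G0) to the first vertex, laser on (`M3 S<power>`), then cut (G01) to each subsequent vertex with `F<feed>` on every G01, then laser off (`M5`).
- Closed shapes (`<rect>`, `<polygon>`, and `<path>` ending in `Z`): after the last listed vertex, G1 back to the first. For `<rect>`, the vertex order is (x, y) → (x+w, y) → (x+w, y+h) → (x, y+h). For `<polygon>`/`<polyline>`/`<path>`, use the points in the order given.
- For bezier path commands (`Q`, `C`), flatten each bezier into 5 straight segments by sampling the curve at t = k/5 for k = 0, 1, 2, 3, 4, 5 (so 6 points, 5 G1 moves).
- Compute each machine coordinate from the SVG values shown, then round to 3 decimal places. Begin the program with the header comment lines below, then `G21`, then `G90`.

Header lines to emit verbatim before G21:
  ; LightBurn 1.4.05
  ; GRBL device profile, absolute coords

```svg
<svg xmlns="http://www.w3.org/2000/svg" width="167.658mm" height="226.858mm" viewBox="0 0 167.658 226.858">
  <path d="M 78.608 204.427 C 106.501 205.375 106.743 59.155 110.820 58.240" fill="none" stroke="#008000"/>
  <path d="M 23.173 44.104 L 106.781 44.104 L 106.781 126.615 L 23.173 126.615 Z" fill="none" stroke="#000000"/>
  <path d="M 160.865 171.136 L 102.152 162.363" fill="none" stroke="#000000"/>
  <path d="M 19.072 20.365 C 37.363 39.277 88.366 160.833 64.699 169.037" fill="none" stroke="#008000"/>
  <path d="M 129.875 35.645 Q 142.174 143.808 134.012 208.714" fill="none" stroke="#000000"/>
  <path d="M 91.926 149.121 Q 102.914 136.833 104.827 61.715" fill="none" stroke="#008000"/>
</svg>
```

viewBox `0 0 167.658 226.858` with mm width/height → 1 unit = 1 mm. Flip: y_m = 226.858 − y_svg.

**Shape 1** — `<path>` cubic bezier, stroke `#008000` → cut (S912, F940). Control points (SVG): P0=(78.608,204.427), P1=(106.501,205.375), P2=(106.743,59.155), P3=(110.820,58.240); sampled at t=k/5. Machine vertices: (78.608,22.431) → (92.278,37.183) → (100.822,73.216) → (105.753,116.492) → (108.582,152.972) → (110.820,168.618). Open path.

**Shape 2** — `<path>` rectangle, stroke `#000000` → score (S464, F1916). Machine vertices: (23.173,182.754) → (106.781,182.754) → (106.781,100.243) → (23.173,100.243) → (23.173,182.754). Closed: final G1 returns to the first vertex.

**Shape 3** — `<path>` line segment, stroke `#000000` → score (S464, F1916). Machine vertices: (160.865,55.722) → (102.152,64.495). Open path.

**Shape 4** — `<path>` cubic bezier, stroke `#008000` → cut (S912, F940). Control points (SVG): P0=(19.072,20.365), P1=(37.363,39.277), P2=(88.366,160.833), P3=(64.699,169.037); sampled at t=k/5. Machine vertices: (19.072,206.493) → (33.113,184.556) → (49.851,148.353) → (64.130,108.251) → (70.798,74.618) → (64.699,57.821). Open path.

**Shape 5** — `<path>` quadratic bezier, stroke `#000000` → score (S464, F1916). Control points (SVG): P0=(129.875,35.645), P1=(142.174,143.808), P2=(134.012,208.714); sampled at t=k/5. Machine vertices: (129.875,191.213) → (133.976,149.678) → (136.440,111.604) → (137.268,76.990) → (136.458,45.837) → (134.012,18.144). Open path.

**Shape 6** — `<path>` quadratic bezier, stroke `#008000` → cut (S912, F940). Control points (SVG): P0=(91.926,149.121), P1=(102.914,136.833), P2=(104.827,61.715); sampled at t=k/5. Machine vertices: (91.926,77.737) → (95.958,85.165) → (99.264,97.620) → (101.845,115.101) → (103.699,137.609) → (104.827,165.143). Open path.

; LightBurn 1.4.05
; GRBL device profile, absolute coords
G21
G90
G0 X78.608 Y22.431
M3 S912
G01 X92.278 Y37.183 F940
G01 X100.822 Y73.216 F940
G01 X105.753 Y116.492 F940
G01 X108.582 Y152.972 F940
G01 X110.820 Y168.618 F940
M5
G0 X23.173 Y182.754
M3 S464
G01 X106.781 Y182.754 F1916
G01 X106.781 Y100.243 F1916
G01 X23.173 Y100.243 F1916
G01 X23.173 Y182.754 F1916
M5
G0 X160.865 Y55.722
M3 S464
G01 X102.152 Y64.495 F1916
M5
G0 X19.072 Y206.493
M3 S912
G01 X33.113 Y184.556 F940
G01 X49.851 Y148.353 F940
G01 X64.130 Y108.251 F940
G01 X70.798 Y74.618 F940
G01 X64.699 Y57.821 F940
M5
G0 X129.875 Y191.213
M3 S464
G01 X133.976 Y149.678 F1916
G01 X136.440 Y111.604 F1916
G01 X137.268 Y76.990 F1916
G01 X136.458 Y45.837 F1916
G01 X134.012 Y18.144 F1916
M5
G0 X91.926 Y77.737
M3 S912
G01 X95.958 Y85.165 F940
G01 X99.264 Y97.620 F940
G01 X101.845 Y115.101 F940
G01 X103.699 Y137.609 F940
G01 X104.827 Y165.143 F940
M5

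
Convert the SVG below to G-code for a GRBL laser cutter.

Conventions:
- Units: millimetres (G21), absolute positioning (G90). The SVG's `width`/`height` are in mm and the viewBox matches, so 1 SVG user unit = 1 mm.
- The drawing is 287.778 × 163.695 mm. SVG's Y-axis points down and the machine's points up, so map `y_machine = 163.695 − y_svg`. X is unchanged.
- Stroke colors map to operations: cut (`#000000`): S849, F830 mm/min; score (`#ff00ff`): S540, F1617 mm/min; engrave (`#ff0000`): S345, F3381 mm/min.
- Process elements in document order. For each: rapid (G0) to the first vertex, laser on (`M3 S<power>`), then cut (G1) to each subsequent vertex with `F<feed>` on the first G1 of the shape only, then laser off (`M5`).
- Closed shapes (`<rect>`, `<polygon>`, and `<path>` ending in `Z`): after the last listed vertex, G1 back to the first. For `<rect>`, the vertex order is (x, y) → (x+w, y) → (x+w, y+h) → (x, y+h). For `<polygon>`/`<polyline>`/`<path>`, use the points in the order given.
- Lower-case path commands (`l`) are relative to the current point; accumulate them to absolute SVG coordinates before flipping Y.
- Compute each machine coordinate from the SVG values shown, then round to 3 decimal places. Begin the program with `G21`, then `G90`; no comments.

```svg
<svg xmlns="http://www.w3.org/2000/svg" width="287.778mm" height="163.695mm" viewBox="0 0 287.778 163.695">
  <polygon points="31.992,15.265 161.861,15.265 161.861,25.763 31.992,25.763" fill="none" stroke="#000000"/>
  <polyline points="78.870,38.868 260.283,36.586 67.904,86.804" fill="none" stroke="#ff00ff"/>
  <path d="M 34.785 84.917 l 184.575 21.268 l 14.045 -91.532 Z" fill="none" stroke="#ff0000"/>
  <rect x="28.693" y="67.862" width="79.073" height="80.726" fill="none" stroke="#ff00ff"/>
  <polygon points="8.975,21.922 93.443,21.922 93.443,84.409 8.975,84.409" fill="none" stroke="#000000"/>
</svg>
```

G21
G90
G0 X31.992 Y148.430
M3 S849
G1 X161.861 Y148.430 F830
G1 X161.861 Y137.932
G1 X31.992 Y137.932
G1 X31.992 Y148.430
M5
G0 X78.870 Y124.827
M3 S540
G1 X260.283 Y127.109 F1617
G1 X67.904 Y76.891
M5
G0 X34.785 Y78.778
M3 S345
G1 X219.360 Y57.510 F3381
G1 X233.405 Y149.042
G1 X34.785 Y78.778
M5
G0 X28.693 Y95.833
M3 S540
G1 X107.766 Y95.833 F1617
G1 X107.766 Y15.107
G1 X28.693 Y15.107
G1 X28.693 Y95.833
M5
G0 X8.975 Y141.773
M3 S849
G1 X93.443 Y141.773 F830
G1 X93.443 Y79.286
G1 X8.975 Y79.286
G1 X8.975 Y141.773
M5

viewBox `0 0 287.778 163.695` with mm width/height → 1 unit = 1 mm. Flip: y_m = 163.695 − y_svg.

**Shape 1** — `<polygon>` rectangle, stroke `#000000` → cut (S849, F830). Machine vertices: (31.992,148.430) → (161.861,148.430) → (161.861,137.932) → (31.992,137.932) → (31.992,148.430). Closed: final G1 returns to the first vertex.

**Shape 2** — `<polyline>` open polyline, stroke `#ff00ff` → score (S540, F1617). Machine vertices: (78.870,124.827) → (260.283,127.109) → (67.904,76.891). Open path.

**Shape 3** — `<path>` closed polygon, stroke `#ff0000` → engrave (S345, F3381). Machine vertices: (34.785,78.778) → (219.360,57.510) → (233.405,149.042) → (34.785,78.778). Closed: final G1 returns to the first vertex.

**Shape 4** — `<rect>` rectangle, stroke `#ff00ff` → score (S540, F1617). Machine vertices: (28.693,95.833) → (107.766,95.833) → (107.766,15.107) → (28.693,15.107) → (28.693,95.833). Closed: final G1 returns to the first vertex.

**Shape 5** — `<polygon>` rectangle, stroke `#000000` → cut (S849, F830). Machine vertices: (8.975,141.773) → (93.443,141.773) → (93.443,79.286) → (8.975,79.286) → (8.975,141.773). Closed: final G1 returns to the first vertex.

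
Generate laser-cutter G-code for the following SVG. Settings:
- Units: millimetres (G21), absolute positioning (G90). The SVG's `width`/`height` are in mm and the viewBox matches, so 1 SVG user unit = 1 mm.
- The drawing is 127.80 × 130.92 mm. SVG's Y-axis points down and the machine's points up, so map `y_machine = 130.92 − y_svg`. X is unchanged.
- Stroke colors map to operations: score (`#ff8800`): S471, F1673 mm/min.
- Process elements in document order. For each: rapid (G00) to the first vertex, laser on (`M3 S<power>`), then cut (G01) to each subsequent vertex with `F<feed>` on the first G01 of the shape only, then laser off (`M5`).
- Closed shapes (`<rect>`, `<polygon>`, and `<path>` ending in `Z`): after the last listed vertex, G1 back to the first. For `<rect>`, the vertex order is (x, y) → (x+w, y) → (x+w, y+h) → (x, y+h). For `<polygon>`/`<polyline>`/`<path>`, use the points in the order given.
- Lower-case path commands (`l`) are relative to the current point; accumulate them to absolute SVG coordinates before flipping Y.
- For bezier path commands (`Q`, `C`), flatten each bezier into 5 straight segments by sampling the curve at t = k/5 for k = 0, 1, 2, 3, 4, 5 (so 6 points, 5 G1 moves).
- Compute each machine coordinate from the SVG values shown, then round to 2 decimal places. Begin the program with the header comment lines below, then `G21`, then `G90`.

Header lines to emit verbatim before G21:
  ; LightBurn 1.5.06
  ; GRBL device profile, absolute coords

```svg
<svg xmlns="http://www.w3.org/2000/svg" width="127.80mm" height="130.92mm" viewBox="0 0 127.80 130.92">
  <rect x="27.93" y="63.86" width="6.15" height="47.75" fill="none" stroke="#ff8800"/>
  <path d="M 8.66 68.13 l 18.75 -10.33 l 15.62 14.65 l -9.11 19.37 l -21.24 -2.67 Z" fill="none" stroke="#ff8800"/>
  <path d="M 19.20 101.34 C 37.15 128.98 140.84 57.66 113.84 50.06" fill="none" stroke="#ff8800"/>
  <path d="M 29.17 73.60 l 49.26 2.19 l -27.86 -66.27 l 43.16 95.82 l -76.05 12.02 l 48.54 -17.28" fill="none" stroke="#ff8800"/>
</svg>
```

; LightBurn 1.5.06
; GRBL device profile, absolute coords
G21
G90
G00 X27.93 Y67.06
M3 S471
G01 X34.08 Y67.06 F1673
G01 X34.08 Y19.31
G01 X27.93 Y19.31
G01 X27.93 Y67.06
M5
G00 X8.66 Y62.79
M3 S471
G01 X27.41 Y73.12 F1673
G01 X43.03 Y58.47
G01 X33.92 Y39.10
G01 X12.68 Y41.77
G01 X8.66 Y62.79
M5
G00 X19.20 Y29.58
M3 S471
G01 X38.53 Y23.57 F1673
G01 X68.04 Y33.50
G01 X97.36 Y51.57
G01 X116.09 Y69.96
G01 X113.84 Y80.86
M5
G00 X29.17 Y57.32
M3 S471
G01 X78.43 Y55.13 F1673
G01 X50.57 Y121.40
G01 X93.73 Y25.58
G01 X17.68 Y13.56
G01 X66.22 Y30.84
M5

viewBox `0 0 127.80 130.92` with mm width/height → 1 unit = 1 mm. Flip: y_m = 130.92 − y_svg.

**Shape 1** — `<rect>` rectangle, stroke `#ff8800` → score (S471, F1673). Machine vertices: (27.93,67.06) → (34.08,67.06) → (34.08,19.31) → (27.93,19.31) → (27.93,67.06). Closed: final G1 returns to the first vertex.

**Shape 2** — `<path>` regular polygon, stroke `#ff8800` → score (S471, F1673). Machine vertices: (8.66,62.79) → (27.41,73.12) → (43.03,58.47) → (33.92,39.10) → (12.68,41.77) → (8.66,62.79). Closed: final G1 returns to the first vertex.

**Shape 3** — `<path>` cubic bezier, stroke `#ff8800` → score (S471, F1673). Control points (SVG): P0=(19.20,101.34), P1=(37.15,128.98), P2=(140.84,57.66), P3=(113.84,50.06); sampled at t=k/5. Machine vertices: (19.20,29.58) → (38.53,23.57) → (68.04,33.50) → (97.36,51.57) → (116.09,69.96) → (113.84,80.86). Open path.

**Shape 4** — `<path>` open polyline, stroke `#ff8800` → score (S471, F1673). Machine vertices: (29.17,57.32) → (78.43,55.13) → (50.57,121.40) → (93.73,25.58) → (17.68,13.56) → (66.22,30.84). Open path.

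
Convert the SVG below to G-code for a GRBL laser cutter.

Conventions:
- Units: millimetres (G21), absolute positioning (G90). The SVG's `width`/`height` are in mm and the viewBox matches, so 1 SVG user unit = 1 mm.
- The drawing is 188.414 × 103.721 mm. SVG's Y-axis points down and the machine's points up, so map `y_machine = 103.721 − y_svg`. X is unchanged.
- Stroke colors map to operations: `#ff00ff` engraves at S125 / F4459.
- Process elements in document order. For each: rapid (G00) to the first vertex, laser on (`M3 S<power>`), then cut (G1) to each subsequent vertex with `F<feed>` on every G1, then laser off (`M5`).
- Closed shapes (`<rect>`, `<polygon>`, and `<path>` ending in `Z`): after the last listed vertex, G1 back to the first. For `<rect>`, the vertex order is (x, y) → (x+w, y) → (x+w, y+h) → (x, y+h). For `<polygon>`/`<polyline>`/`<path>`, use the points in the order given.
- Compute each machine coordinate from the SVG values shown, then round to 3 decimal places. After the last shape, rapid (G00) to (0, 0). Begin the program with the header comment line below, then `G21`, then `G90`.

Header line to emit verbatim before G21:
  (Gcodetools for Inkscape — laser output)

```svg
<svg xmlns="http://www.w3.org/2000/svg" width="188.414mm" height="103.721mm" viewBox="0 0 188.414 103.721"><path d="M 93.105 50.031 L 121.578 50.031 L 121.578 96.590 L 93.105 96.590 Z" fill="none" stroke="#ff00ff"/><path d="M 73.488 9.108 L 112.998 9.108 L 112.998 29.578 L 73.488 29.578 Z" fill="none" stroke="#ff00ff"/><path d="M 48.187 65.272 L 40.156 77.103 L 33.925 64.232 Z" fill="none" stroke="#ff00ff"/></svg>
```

(Gcodetools for Inkscape — laser output)
G21
G90
G00 X93.105 Y53.690
M3 S125
G1 X121.578 Y53.690 F4459
G1 X121.578 Y7.131 F4459
G1 X93.105 Y7.131 F4459
G1 X93.105 Y53.690 F4459
M5
G00 X73.488 Y94.613
M3 S125
G1 X112.998 Y94.613 F4459
G1 X112.998 Y74.143 F4459
G1 X73.488 Y74.143 F4459
G1 X73.488 Y94.613 F4459
M5
G00 X48.187 Y38.449
M3 S125
G1 X40.156 Y26.618 F4459
G1 X33.925 Y39.489 F4459
G1 X48.187 Y38.449 F4459
M5
G00 X0.000 Y0.000

viewBox `0 0 188.414 103.721` with mm width/height → 1 unit = 1 mm. Flip: y_m = 103.721 − y_svg.

**Shape 1** — `<path>` rectangle, stroke `#ff00ff` → engrave (S125, F4459). Machine vertices: (93.105,53.690) → (121.578,53.690) → (121.578,7.131) → (93.105,7.131) → (93.105,53.690). Closed: final G1 returns to the first vertex.

**Shape 2** — `<path>` rectangle, stroke `#ff00ff` → engrave (S125, F4459). Machine vertices: (73.488,94.613) → (112.998,94.613) → (112.998,74.143) → (73.488,74.143) → (73.488,94.613). Closed: final G1 returns to the first vertex.

**Shape 3** — `<path>` regular polygon, stroke `#ff00ff` → engrave (S125, F4459). Machine vertices: (48.187,38.449) → (40.156,26.618) → (33.925,39.489) → (48.187,38.449). Closed: final G1 returns to the first vertex.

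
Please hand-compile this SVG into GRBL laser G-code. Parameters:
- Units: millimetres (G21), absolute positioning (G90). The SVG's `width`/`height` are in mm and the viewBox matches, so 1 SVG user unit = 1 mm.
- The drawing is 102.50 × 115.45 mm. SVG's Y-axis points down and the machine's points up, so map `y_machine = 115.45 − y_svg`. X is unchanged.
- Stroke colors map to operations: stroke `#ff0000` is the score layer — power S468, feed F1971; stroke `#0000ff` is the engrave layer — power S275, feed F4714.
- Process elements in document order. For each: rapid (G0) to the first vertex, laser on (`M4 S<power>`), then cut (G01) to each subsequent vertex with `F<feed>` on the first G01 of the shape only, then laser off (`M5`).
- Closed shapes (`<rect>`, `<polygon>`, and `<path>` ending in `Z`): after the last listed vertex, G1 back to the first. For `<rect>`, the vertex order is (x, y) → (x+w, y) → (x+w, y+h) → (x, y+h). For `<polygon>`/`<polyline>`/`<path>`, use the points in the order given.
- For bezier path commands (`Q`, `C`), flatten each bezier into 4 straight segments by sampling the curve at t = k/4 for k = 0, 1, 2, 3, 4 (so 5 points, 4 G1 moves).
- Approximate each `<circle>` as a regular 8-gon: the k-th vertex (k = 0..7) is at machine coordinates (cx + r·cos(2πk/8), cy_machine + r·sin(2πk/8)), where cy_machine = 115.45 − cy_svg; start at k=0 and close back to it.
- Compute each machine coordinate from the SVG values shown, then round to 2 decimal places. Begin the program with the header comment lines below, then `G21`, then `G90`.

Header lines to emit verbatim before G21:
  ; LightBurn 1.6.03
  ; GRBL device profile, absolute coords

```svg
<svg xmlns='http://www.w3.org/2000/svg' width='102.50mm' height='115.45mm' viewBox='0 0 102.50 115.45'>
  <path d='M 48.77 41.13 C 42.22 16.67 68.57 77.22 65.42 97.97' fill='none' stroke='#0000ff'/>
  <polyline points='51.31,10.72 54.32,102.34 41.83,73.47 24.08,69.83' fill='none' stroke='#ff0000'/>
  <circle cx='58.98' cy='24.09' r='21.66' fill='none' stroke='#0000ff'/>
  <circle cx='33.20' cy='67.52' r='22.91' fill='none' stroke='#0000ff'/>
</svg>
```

Since the viewBox matches the mm dimensions, user units are millimetres directly. The only transform is the Y-flip y_m = 115.45 − y_svg.

Shape 1 is a cubic bezier drawn with `<path>`. Its stroke #0000ff means engrave at S275, F4714. After flipping Y the toolpath is (48.77,74.32) → (49.05,78.68) → (55.82,62.85) → (63.23,38.55) → (65.42,17.48).

Shape 2 is a open polyline drawn with `<polyline>`. Its stroke #ff0000 means score at S468, F1971. After flipping Y the toolpath is (51.31,104.73) → (54.32,13.11) → (41.83,41.98) → (24.08,45.62).

Shape 3 is a circle drawn with `<circle>`. Its stroke #0000ff means engrave at S275, F4714. After flipping Y the toolpath is (80.64,91.36) → (74.30,106.68) → (58.98,113.02) → (43.66,106.68) → (37.32,91.36) → (43.66,76.04) → (58.98,69.70) → (74.30,76.04) → (80.64,91.36), returning to the start.

Shape 4 is a circle drawn with `<circle>`. Its stroke #0000ff means engrave at S275, F4714. After flipping Y the toolpath is (56.11,47.93) → (49.40,64.13) → (33.20,70.84) → (17.00,64.13) → (10.29,47.93) → (17.00,31.73) → (33.20,25.02) → (49.40,31.73) → (56.11,47.93), returning to the start.

; LightBurn 1.6.03
; GRBL device profile, absolute coords
G21
G90
G0 X48.77 Y74.32
M4 S275
G01 X49.05 Y78.68 F4714
G01 X55.82 Y62.85
G01 X63.23 Y38.55
G01 X65.42 Y17.48
M5
G0 X51.31 Y104.73
M4 S468
G01 X54.32 Y13.11 F1971
G01 X41.83 Y41.98
G01 X24.08 Y45.62
M5
G0 X80.64 Y91.36
M4 S275
G01 X74.30 Y106.68 F4714
G01 X58.98 Y113.02
G01 X43.66 Y106.68
G01 X37.32 Y91.36
G01 X43.66 Y76.04
G01 X58.98 Y69.70
G01 X74.30 Y76.04
G01 X80.64 Y91.36
M5
G0 X56.11 Y47.93
M4 S275
G01 X49.40 Y64.13 F4714
G01 X33.20 Y70.84
G01 X17.00 Y64.13
G01 X10.29 Y47.93
G01 X17.00 Y31.73
G01 X33.20 Y25.02
G01 X49.40 Y31.73
G01 X56.11 Y47.93
M5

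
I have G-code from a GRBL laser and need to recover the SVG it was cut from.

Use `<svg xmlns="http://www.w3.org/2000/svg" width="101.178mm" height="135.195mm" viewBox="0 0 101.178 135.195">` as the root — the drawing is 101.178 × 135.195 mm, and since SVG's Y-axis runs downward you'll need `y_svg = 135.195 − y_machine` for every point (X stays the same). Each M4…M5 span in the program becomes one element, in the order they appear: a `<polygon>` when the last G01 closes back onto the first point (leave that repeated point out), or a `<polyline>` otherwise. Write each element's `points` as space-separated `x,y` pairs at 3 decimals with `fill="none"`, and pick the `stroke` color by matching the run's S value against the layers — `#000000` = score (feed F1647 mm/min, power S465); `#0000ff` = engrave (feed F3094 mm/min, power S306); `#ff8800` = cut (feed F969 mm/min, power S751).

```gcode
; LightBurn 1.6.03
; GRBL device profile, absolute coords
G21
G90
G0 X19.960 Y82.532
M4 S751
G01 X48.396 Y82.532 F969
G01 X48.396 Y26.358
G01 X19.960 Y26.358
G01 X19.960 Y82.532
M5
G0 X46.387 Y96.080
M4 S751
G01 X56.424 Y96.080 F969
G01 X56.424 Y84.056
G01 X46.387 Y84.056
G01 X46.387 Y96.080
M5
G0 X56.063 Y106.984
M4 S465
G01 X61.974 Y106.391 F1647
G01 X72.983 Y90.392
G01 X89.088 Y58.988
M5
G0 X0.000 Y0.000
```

<svg xmlns="http://www.w3.org/2000/svg" width="101.178mm" height="135.195mm" viewBox="0 0 101.178 135.195">
  <polygon points="19.960,52.663 48.396,52.663 48.396,108.837 19.960,108.837" fill="none" stroke="#ff8800"/>
  <polygon points="46.387,39.115 56.424,39.115 56.424,51.139 46.387,51.139" fill="none" stroke="#ff8800"/>
  <polyline points="56.063,28.211 61.974,28.804 72.983,44.803 89.088,76.207" fill="none" stroke="#000000"/>
</svg>

Machine Y-up, SVG Y-down with viewBox height 135.195, so y_svg = 135.195 − y_machine; X carries over.

Run 1: the run's S751 means `#ff8800` (cut). The run returns to its start, so emit a `<polygon>` with points (Y-flipped): 19.960,52.663 48.396,52.663 48.396,108.837 19.960,108.837.

Run 2: S751 ⇒ cut layer `#ff8800`. The run returns to its start, so emit a `<polygon>` with points (Y-flipped): 46.387,39.115 56.424,39.115 56.424,51.139 46.387,51.139.

Run 3: the run's S465 means `#000000` (score). The run is open, so emit a `<polyline>` with points (Y-flipped): 56.063,28.211 61.974,28.804 72.983,44.803 89.088,76.207.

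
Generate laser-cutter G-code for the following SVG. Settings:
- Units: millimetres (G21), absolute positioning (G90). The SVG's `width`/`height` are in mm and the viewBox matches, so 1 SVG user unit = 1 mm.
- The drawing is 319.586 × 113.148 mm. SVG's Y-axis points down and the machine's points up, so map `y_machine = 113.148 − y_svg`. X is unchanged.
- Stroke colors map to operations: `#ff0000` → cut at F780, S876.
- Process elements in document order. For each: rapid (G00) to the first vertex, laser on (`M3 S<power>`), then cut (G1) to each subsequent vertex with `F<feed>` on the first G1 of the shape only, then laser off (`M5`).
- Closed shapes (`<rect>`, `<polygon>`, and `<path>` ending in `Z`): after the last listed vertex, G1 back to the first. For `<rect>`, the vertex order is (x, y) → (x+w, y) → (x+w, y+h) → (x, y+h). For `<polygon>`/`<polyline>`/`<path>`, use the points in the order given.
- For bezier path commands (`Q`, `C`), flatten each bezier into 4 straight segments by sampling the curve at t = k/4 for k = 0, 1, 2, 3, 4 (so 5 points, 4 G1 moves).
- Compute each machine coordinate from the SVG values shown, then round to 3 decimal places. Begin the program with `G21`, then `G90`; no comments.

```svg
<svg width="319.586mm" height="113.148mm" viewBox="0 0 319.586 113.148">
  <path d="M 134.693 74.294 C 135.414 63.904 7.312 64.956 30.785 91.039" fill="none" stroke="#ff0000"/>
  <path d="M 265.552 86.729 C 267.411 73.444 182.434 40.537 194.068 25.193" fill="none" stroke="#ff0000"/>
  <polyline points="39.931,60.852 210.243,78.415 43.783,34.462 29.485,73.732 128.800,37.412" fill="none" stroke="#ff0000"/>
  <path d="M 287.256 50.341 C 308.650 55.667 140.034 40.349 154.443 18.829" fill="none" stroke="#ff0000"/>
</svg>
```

1 u = 1 mm; y_m = 113.148 − y.

[1] `<path>` cubic bezier, #ff0000→cut S876 F780: (134.693,38.854) → (115.461,44.289) → (74.207,44.159) → (37.219,37.190) → (30.785,22.109)

[2] `<path>` cubic bezier, #ff0000→cut S876 F780: (265.552,26.419) → (253.531,39.481) → (226.144,56.415) → (200.591,73.735) → (194.068,87.955)

[3] `<polyline>` open polyline, #ff0000→cut S876 F780: (39.931,52.296) → (210.243,34.733) → (43.783,78.686) → (29.485,39.416) → (128.800,75.736)

[4] `<path>` cubic bezier, #ff0000→cut S876 F780: (287.256,62.807) → (273.503,62.458) → (223.469,68.496) → (172.125,79.568) → (154.443,94.319)

G21
G90
G00 X134.693 Y38.854
M3 S876
G1 X115.461 Y44.289 F780
G1 X74.207 Y44.159
G1 X37.219 Y37.190
G1 X30.785 Y22.109
M5
G00 X265.552 Y26.419
M3 S876
G1 X253.531 Y39.481 F780
G1 X226.144 Y56.415
G1 X200.591 Y73.735
G1 X194.068 Y87.955
M5
G00 X39.931 Y52.296
M3 S876
G1 X210.243 Y34.733 F780
G1 X43.783 Y78.686
G1 X29.485 Y39.416
G1 X128.800 Y75.736
M5
G00 X287.256 Y62.807
M3 S876
G1 X273.503 Y62.458 F780
G1 X223.469 Y68.496
G1 X172.125 Y79.568
G1 X154.443 Y94.319
M5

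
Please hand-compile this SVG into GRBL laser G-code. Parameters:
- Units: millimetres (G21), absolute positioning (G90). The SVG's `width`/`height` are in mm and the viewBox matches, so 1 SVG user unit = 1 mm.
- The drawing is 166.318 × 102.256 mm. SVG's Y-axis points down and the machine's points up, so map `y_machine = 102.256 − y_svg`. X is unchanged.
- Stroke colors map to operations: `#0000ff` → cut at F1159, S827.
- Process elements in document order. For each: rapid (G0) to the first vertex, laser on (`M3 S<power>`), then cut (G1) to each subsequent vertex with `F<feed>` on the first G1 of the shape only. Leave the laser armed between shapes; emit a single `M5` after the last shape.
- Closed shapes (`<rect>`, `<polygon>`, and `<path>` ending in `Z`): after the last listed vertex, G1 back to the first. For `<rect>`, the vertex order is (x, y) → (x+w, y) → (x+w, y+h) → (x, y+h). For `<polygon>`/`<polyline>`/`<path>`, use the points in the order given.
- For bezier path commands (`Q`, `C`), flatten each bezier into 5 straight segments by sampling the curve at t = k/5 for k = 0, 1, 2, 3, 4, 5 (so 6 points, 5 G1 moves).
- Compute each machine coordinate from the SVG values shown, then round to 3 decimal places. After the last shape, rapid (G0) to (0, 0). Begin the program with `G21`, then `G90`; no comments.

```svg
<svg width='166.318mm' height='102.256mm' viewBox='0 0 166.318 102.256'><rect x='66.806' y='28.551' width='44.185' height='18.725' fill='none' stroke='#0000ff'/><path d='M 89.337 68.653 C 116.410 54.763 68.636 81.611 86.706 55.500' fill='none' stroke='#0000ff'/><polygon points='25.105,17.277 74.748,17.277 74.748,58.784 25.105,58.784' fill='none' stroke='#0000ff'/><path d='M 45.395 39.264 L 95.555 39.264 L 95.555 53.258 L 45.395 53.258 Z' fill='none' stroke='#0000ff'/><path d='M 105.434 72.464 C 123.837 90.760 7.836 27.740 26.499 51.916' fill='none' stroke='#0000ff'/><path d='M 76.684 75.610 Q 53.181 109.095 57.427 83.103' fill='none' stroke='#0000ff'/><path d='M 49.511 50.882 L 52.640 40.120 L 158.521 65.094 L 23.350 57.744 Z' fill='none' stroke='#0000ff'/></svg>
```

G21
G90
G0 X66.806 Y73.705
M3 S827
G1 X110.991 Y73.705 F1159
G1 X110.991 Y54.980
G1 X66.806 Y54.980
G1 X66.806 Y73.705
G0 X89.337 Y33.603
M3 S827
G1 X97.725 Y37.798 F1159
G1 X94.902 Y36.713
G1 X87.623 Y34.847
G1 X82.640 Y36.695
G1 X86.706 Y46.756
G0 X25.105 Y84.979
M3 S827
G1 X74.748 Y84.979 F1159
G1 X74.748 Y43.472
G1 X25.105 Y43.472
G1 X25.105 Y84.979
G0 X45.395 Y62.992
M3 S827
G1 X95.555 Y62.992 F1159
G1 X95.555 Y48.998
G1 X45.395 Y48.998
G1 X45.395 Y62.992
G0 X105.434 Y29.792
M3 S827
G1 X102.500 Y27.224 F1159
G1 X80.224 Y36.084
G1 X51.522 Y48.282
G1 X29.308 Y55.730
G1 X26.499 Y50.340
G0 X76.684 Y26.646
M3 S827
G1 X68.393 Y15.631 F1159
G1 X62.321 Y9.374
G1 X58.470 Y7.876
G1 X56.839 Y11.135
G1 X57.427 Y19.153
G0 X49.511 Y51.374
M3 S827
G1 X52.640 Y62.136 F1159
G1 X158.521 Y37.162
G1 X23.350 Y44.512
G1 X49.511 Y51.374
M5
G0 X0.000 Y0.000

1 u = 1 mm; y_m = 102.256 − y.

[1] `<rect>` rectangle, #0000ff→cut S827 F1159: (66.806,73.705) → (110.991,73.705) → (110.991,54.980) → (66.806,54.980) → (66.806,73.705) (closed)

[2] `<path>` cubic bezier, #0000ff→cut S827 F1159: (89.337,33.603) → (97.725,37.798) → (94.902,36.713) → (87.623,34.847) → (82.640,36.695) → (86.706,46.756)

[3] `<polygon>` rectangle, #0000ff→cut S827 F1159: (25.105,84.979) → (74.748,84.979) → (74.748,43.472) → (25.105,43.472) → (25.105,84.979) (closed)

[4] `<path>` rectangle, #0000ff→cut S827 F1159: (45.395,62.992) → (95.555,62.992) → (95.555,48.998) → (45.395,48.998) → (45.395,62.992) (closed)

[5] `<path>` cubic bezier, #0000ff→cut S827 F1159: (105.434,29.792) → (102.500,27.224) → (80.224,36.084) → (51.522,48.282) → (29.308,55.730) → (26.499,50.340)

[6] `<path>` quadratic bezier, #0000ff→cut S827 F1159: (76.684,26.646) → (68.393,15.631) → (62.321,9.374) → (58.470,7.876) → (56.839,11.135) → (57.427,19.153)

[7] `<path>` closed polygon, #0000ff→cut S827 F1159: (49.511,51.374) → (52.640,62.136) → (158.521,37.162) → (23.350,44.512) → (49.511,51.374) (closed)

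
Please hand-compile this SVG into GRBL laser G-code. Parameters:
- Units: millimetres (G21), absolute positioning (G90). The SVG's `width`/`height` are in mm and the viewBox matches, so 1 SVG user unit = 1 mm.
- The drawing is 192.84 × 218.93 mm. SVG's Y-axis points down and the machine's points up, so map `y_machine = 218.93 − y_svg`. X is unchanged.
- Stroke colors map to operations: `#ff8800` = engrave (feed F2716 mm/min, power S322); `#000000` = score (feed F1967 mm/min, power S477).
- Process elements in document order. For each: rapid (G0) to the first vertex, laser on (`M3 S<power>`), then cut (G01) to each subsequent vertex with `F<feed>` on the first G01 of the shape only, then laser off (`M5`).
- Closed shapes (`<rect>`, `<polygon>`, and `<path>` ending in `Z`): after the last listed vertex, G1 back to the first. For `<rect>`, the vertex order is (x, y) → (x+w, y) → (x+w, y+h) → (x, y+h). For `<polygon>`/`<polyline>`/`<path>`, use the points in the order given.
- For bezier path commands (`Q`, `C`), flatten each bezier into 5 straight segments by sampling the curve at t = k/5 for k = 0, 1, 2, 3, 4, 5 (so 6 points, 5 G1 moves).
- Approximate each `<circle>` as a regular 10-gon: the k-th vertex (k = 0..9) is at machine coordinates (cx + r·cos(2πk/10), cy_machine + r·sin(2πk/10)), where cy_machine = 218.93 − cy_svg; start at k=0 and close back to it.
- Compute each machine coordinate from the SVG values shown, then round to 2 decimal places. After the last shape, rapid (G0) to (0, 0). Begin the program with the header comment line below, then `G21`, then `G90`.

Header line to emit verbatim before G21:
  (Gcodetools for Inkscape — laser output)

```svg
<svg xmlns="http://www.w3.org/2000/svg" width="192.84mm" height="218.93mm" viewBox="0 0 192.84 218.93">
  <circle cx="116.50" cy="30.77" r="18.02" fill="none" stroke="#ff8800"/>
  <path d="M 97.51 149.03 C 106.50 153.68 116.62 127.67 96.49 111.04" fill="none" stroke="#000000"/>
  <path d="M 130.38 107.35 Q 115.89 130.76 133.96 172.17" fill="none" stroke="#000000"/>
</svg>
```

(Gcodetools for Inkscape — laser output)
G21
G90
G0 X134.52 Y188.16
M3 S322
G01 X131.08 Y198.75 F2716
G01 X122.07 Y205.30
G01 X110.93 Y205.30
G01 X101.92 Y198.75
G01 X98.48 Y188.16
G01 X101.92 Y177.57
G01 X110.93 Y171.02
G01 X122.07 Y171.02
G01 X131.08 Y177.57
G01 X134.52 Y188.16
M5
G0 X97.51 Y69.90
M3 S477
G01 X102.79 Y70.47 F1967
G01 X106.83 Y76.47
G01 X108.13 Y85.99
G01 X105.19 Y97.11
G01 X96.49 Y107.89
M5
G0 X130.38 Y111.58
M3 S477
G01 X125.89 Y101.50 F1967
G01 X124.00 Y89.97
G01 X124.71 Y77.01
G01 X128.03 Y62.60
G01 X133.96 Y46.76
M5
G0 X0.00 Y0.00

1 u = 1 mm; y_m = 218.93 − y.

[1] `<circle>` circle, #ff8800→engrave S322 F2716: (134.52,188.16) → (131.08,198.75) → (122.07,205.30) → (110.93,205.30) → (101.92,198.75) → (98.48,188.16) → (101.92,177.57) → (110.93,171.02) → (122.07,171.02) → (131.08,177.57) → (134.52,188.16) (closed)

[2] `<path>` cubic bezier, #000000→score S477 F1967: (97.51,69.90) → (102.79,70.47) → (106.83,76.47) → (108.13,85.99) → (105.19,97.11) → (96.49,107.89)

[3] `<path>` quadratic bezier, #000000→score S477 F1967: (130.38,111.58) → (125.89,101.50) → (124.00,89.97) → (124.71,77.01) → (128.03,62.60) → (133.96,46.76)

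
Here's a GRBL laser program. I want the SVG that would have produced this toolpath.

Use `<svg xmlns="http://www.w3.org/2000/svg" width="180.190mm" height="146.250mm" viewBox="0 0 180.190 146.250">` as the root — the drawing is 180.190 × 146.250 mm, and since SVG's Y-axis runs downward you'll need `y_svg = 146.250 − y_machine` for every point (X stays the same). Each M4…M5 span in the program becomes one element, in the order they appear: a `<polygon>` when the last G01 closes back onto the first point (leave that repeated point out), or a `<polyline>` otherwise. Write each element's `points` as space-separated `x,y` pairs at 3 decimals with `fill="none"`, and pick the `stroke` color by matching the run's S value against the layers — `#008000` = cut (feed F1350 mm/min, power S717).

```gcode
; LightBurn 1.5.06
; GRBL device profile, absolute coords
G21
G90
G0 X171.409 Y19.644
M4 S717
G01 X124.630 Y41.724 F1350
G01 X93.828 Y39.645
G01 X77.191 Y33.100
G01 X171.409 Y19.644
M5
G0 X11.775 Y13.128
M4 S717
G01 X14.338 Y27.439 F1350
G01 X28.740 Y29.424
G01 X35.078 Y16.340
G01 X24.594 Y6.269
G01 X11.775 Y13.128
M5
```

<svg xmlns="http://www.w3.org/2000/svg" width="180.190mm" height="146.250mm" viewBox="0 0 180.190 146.250">
  <polygon points="171.409,126.606 124.630,104.526 93.828,106.605 77.191,113.150" fill="none" stroke="#008000"/>
  <polygon points="11.775,133.122 14.338,118.811 28.740,116.826 35.078,129.910 24.594,139.981" fill="none" stroke="#008000"/>
</svg>

Each laser-on run becomes one SVG element. Flip Y back into SVG space with y_svg = 146.250 − y_machine. Every run uses S717, so all elements get stroke `#008000` (cut).

Run 1: The run returns to its start, so emit a `<polygon>` with points (Y-flipped): 171.409,126.606 124.630,104.526 93.828,106.605 77.191,113.150.

Run 2: The run returns to its start, so emit a `<polygon>` with points (Y-flipped): 11.775,133.122 14.338,118.811 28.740,116.826 35.078,129.910 24.594,139.981.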